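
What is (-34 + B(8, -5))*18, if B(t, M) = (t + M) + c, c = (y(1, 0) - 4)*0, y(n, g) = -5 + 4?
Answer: -558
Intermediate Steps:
y(n, g) = -1
c = 0 (c = (-1 - 4)*0 = -5*0 = 0)
B(t, M) = M + t (B(t, M) = (t + M) + 0 = (M + t) + 0 = M + t)
(-34 + B(8, -5))*18 = (-34 + (-5 + 8))*18 = (-34 + 3)*18 = -31*18 = -558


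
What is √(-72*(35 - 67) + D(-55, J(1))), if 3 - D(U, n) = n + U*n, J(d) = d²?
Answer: √2361 ≈ 48.590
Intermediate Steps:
D(U, n) = 3 - n - U*n (D(U, n) = 3 - (n + U*n) = 3 + (-n - U*n) = 3 - n - U*n)
√(-72*(35 - 67) + D(-55, J(1))) = √(-72*(35 - 67) + (3 - 1*1² - 1*(-55)*1²)) = √(-72*(-32) + (3 - 1*1 - 1*(-55)*1)) = √(2304 + (3 - 1 + 55)) = √(2304 + 57) = √2361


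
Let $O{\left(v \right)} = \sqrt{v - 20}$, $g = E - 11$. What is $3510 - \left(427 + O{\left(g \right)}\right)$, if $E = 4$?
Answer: $3083 - 3 i \sqrt{3} \approx 3083.0 - 5.1962 i$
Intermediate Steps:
$g = -7$ ($g = 4 - 11 = -7$)
$O{\left(v \right)} = \sqrt{-20 + v}$
$3510 - \left(427 + O{\left(g \right)}\right) = 3510 - \left(427 + \sqrt{-20 - 7}\right) = 3510 - \left(427 + \sqrt{-27}\right) = 3510 - \left(427 + 3 i \sqrt{3}\right) = 3083 - 3 i \sqrt{3}$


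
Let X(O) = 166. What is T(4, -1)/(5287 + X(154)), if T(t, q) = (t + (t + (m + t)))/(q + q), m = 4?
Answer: -8/5453 ≈ -0.0014671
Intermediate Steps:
T(t, q) = (4 + 3*t)/(2*q) (T(t, q) = (t + (t + (4 + t)))/(q + q) = (t + (4 + 2*t))/((2*q)) = (4 + 3*t)*(1/(2*q)) = (4 + 3*t)/(2*q))
T(4, -1)/(5287 + X(154)) = ((1/2)*(4 + 3*4)/(-1))/(5287 + 166) = ((1/2)*(-1)*(4 + 12))/5453 = ((1/2)*(-1)*16)/5453 = (1/5453)*(-8) = -8/5453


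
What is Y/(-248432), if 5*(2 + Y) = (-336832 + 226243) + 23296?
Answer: 87303/1242160 ≈ 0.070283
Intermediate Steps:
Y = -87303/5 (Y = -2 + ((-336832 + 226243) + 23296)/5 = -2 + (-110589 + 23296)/5 = -2 + (1/5)*(-87293) = -2 - 87293/5 = -87303/5 ≈ -17461.)
Y/(-248432) = -87303/5/(-248432) = -87303/5*(-1/248432) = 87303/1242160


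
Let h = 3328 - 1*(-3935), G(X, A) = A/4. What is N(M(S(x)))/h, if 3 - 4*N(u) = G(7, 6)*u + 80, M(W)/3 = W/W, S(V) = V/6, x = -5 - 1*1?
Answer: -163/58104 ≈ -0.0028053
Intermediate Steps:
G(X, A) = A/4 (G(X, A) = A*(1/4) = A/4)
x = -6 (x = -5 - 1 = -6)
S(V) = V/6 (S(V) = V*(1/6) = V/6)
M(W) = 3 (M(W) = 3*(W/W) = 3*1 = 3)
N(u) = -77/4 - 3*u/8 (N(u) = 3/4 - (((1/4)*6)*u + 80)/4 = 3/4 - (3*u/2 + 80)/4 = 3/4 - (80 + 3*u/2)/4 = 3/4 + (-20 - 3*u/8) = -77/4 - 3*u/8)
h = 7263 (h = 3328 + 3935 = 7263)
N(M(S(x)))/h = (-77/4 - 3/8*3)/7263 = (-77/4 - 9/8)*(1/7263) = -163/8*1/7263 = -163/58104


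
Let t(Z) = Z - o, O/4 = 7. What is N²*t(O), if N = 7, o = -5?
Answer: 1617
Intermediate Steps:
O = 28 (O = 4*7 = 28)
t(Z) = 5 + Z (t(Z) = Z - 1*(-5) = Z + 5 = 5 + Z)
N²*t(O) = 7²*(5 + 28) = 49*33 = 1617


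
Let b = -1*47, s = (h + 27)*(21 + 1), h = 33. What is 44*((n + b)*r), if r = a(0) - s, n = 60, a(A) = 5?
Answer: -752180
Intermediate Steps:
s = 1320 (s = (33 + 27)*(21 + 1) = 60*22 = 1320)
r = -1315 (r = 5 - 1*1320 = 5 - 1320 = -1315)
b = -47
44*((n + b)*r) = 44*((60 - 47)*(-1315)) = 44*(13*(-1315)) = 44*(-17095) = -752180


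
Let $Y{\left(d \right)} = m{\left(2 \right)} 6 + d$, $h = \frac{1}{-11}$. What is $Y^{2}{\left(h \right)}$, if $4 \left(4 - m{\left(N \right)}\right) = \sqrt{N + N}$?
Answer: $\frac{52900}{121} \approx 437.19$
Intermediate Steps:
$m{\left(N \right)} = 4 - \frac{\sqrt{2} \sqrt{N}}{4}$ ($m{\left(N \right)} = 4 - \frac{\sqrt{N + N}}{4} = 4 - \frac{\sqrt{2 N}}{4} = 4 - \frac{\sqrt{2} \sqrt{N}}{4}$)
$h = - \frac{1}{11} \approx -0.090909$
$Y{\left(d \right)} = 21 + d$ ($Y{\left(d \right)} = \left(4 - \frac{\sqrt{2} \sqrt{2}}{4}\right) 6 + d = \left(4 - \frac{1}{2}\right) 6 + d = \frac{7}{2} \cdot 6 + d = 21 + d$)
$Y^{2}{\left(h \right)} = \left(21 - \frac{1}{11}\right)^{2} = \left(\frac{230}{11}\right)^{2} = \frac{52900}{121}$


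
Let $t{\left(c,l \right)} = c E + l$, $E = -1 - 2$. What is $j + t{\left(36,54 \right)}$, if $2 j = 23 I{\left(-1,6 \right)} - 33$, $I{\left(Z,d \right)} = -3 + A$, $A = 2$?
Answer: $-82$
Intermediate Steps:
$E = -3$
$I{\left(Z,d \right)} = -1$ ($I{\left(Z,d \right)} = -3 + 2 = -1$)
$t{\left(c,l \right)} = l - 3 c$ ($t{\left(c,l \right)} = c \left(-3\right) + l = - 3 c + l = l - 3 c$)
$j = -28$ ($j = \frac{23 \left(-1\right) - 33}{2} = \frac{-23 - 33}{2} = \frac{1}{2} \left(-56\right) = -28$)
$j + t{\left(36,54 \right)} = -28 + \left(54 - 108\right) = -28 - 54 = -82$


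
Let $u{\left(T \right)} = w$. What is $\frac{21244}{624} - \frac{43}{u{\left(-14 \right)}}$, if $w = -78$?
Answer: $\frac{1799}{52} \approx 34.596$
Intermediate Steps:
$u{\left(T \right)} = -78$
$\frac{21244}{624} - \frac{43}{u{\left(-14 \right)}} = \frac{21244}{624} - \frac{43}{-78} = 21244 \cdot \frac{1}{624} - - \frac{43}{78} = \frac{5311}{156} + \frac{43}{78} = \frac{1799}{52}$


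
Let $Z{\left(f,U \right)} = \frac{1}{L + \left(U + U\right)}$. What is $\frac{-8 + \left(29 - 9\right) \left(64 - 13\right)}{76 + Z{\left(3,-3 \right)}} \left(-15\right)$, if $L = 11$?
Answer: $- \frac{25300}{127} \approx -199.21$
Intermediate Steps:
$Z{\left(f,U \right)} = \frac{1}{11 + 2 U}$ ($Z{\left(f,U \right)} = \frac{1}{11 + \left(U + U\right)} = \frac{1}{11 + 2 U}$)
$\frac{-8 + \left(29 - 9\right) \left(64 - 13\right)}{76 + Z{\left(3,-3 \right)}} \left(-15\right) = \frac{-8 + \left(29 - 9\right) \left(64 - 13\right)}{76 + \frac{1}{11 + 2 \left(-3\right)}} \left(-15\right) = \frac{-8 + 20 \cdot 51}{76 + \frac{1}{11 - 6}} \left(-15\right) = \frac{-8 + 1020}{76 + \frac{1}{5}} \left(-15\right) = \frac{1012}{76 + \frac{1}{5}} \left(-15\right) = \frac{1012}{\frac{381}{5}} \left(-15\right) = 1012 \cdot \frac{5}{381} \left(-15\right) = \frac{5060}{381} \left(-15\right) = - \frac{25300}{127}$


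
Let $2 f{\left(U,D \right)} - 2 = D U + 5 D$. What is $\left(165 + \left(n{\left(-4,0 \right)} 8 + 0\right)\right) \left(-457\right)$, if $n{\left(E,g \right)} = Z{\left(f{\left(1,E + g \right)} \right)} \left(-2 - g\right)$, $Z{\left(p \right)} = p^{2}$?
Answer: $809347$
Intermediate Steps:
$f{\left(U,D \right)} = 1 + \frac{5 D}{2} + \frac{D U}{2}$ ($f{\left(U,D \right)} = 1 + \frac{D U + 5 D}{2} = 1 + \frac{5 D + D U}{2} = 1 + \left(\frac{5 D}{2} + \frac{D U}{2}\right) = 1 + \frac{5 D}{2} + \frac{D U}{2}$)
$n{\left(E,g \right)} = \left(1 + 3 E + 3 g\right)^{2} \left(-2 - g\right)$ ($n{\left(E,g \right)} = \left(1 + \frac{5 \left(E + g\right)}{2} + \frac{1}{2} \left(E + g\right) 1\right)^{2} \left(-2 - g\right) = \left(1 + \left(\frac{5 E}{2} + \frac{5 g}{2}\right) + \left(\frac{E}{2} + \frac{g}{2}\right)\right)^{2} \left(-2 - g\right) = \left(1 + 3 E + 3 g\right)^{2} \left(-2 - g\right)$)
$\left(165 + \left(n{\left(-4,0 \right)} 8 + 0\right)\right) \left(-457\right) = \left(165 + \left(\left(1 + 3 \left(-4\right) + 3 \cdot 0\right)^{2} \left(-2 - 0\right) 8 + 0\right)\right) \left(-457\right) = \left(165 + \left(\left(1 - 12 + 0\right)^{2} \left(-2 + 0\right) 8 + 0\right)\right) \left(-457\right) = \left(165 + \left(\left(-11\right)^{2} \left(-2\right) 8 + 0\right)\right) \left(-457\right) = \left(165 + \left(121 \left(-2\right) 8 + 0\right)\right) \left(-457\right) = \left(165 + \left(\left(-242\right) 8 + 0\right)\right) \left(-457\right) = \left(165 + \left(-1936 + 0\right)\right) \left(-457\right) = \left(165 - 1936\right) \left(-457\right) = \left(-1771\right) \left(-457\right) = 809347$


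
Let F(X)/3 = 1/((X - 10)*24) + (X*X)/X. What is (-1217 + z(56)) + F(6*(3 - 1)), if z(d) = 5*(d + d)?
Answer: -9935/16 ≈ -620.94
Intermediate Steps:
z(d) = 10*d (z(d) = 5*(2*d) = 10*d)
F(X) = 3*X + 1/(8*(-10 + X)) (F(X) = 3*(1/((X - 10)*24) + (X*X)/X) = 3*((1/24)/(-10 + X) + X**2/X) = 3*(1/(24*(-10 + X)) + X) = 3*(X + 1/(24*(-10 + X))) = 3*X + 1/(8*(-10 + X)))
(-1217 + z(56)) + F(6*(3 - 1)) = (-1217 + 10*56) + (1 - 1440*(3 - 1) + 24*(6*(3 - 1))**2)/(8*(-10 + 6*(3 - 1))) = (-1217 + 560) + (1 - 1440*2 + 24*(6*2)**2)/(8*(-10 + 6*2)) = -657 + (1 - 240*12 + 24*12**2)/(8*(-10 + 12)) = -657 + (1/8)*(1 - 2880 + 24*144)/2 = -657 + (1/8)*(1/2)*(1 - 2880 + 3456) = -657 + (1/8)*(1/2)*577 = -657 + 577/16 = -9935/16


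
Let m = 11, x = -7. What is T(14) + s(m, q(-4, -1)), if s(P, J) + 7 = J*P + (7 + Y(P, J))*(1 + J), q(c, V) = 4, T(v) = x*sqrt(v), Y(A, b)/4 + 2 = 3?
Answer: 92 - 7*sqrt(14) ≈ 65.808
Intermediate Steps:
Y(A, b) = 4 (Y(A, b) = -8 + 4*3 = -8 + 12 = 4)
T(v) = -7*sqrt(v)
s(P, J) = 4 + 11*J + J*P (s(P, J) = -7 + (J*P + (7 + 4)*(1 + J)) = -7 + (J*P + 11*(1 + J)) = -7 + (J*P + (11 + 11*J)) = -7 + (11 + 11*J + J*P) = 4 + 11*J + J*P)
T(14) + s(m, q(-4, -1)) = -7*sqrt(14) + (4 + 11*4 + 4*11) = -7*sqrt(14) + (4 + 44 + 44) = -7*sqrt(14) + 92 = 92 - 7*sqrt(14)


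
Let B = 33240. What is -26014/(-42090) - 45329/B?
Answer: -2318205/3109048 ≈ -0.74563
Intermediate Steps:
-26014/(-42090) - 45329/B = -26014/(-42090) - 45329/33240 = -26014*(-1/42090) - 45329*1/33240 = 13007/21045 - 45329/33240 = -2318205/3109048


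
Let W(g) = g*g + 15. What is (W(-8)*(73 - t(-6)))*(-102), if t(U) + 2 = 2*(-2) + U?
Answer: -684930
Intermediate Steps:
t(U) = -6 + U (t(U) = -2 + (2*(-2) + U) = -2 + (-4 + U) = -6 + U)
W(g) = 15 + g**2 (W(g) = g**2 + 15 = 15 + g**2)
(W(-8)*(73 - t(-6)))*(-102) = ((15 + (-8)**2)*(73 - (-6 - 6)))*(-102) = ((15 + 64)*(73 - 1*(-12)))*(-102) = (79*(73 + 12))*(-102) = (79*85)*(-102) = 6715*(-102) = -684930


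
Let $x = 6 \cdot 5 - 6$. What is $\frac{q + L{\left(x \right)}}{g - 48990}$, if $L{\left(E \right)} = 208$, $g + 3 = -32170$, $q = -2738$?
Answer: $\frac{2530}{81163} \approx 0.031172$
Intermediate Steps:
$g = -32173$ ($g = -3 - 32170 = -32173$)
$x = 24$ ($x = 30 - 6 = 24$)
$\frac{q + L{\left(x \right)}}{g - 48990} = \frac{-2738 + 208}{-32173 - 48990} = - \frac{2530}{-81163} = \left(-2530\right) \left(- \frac{1}{81163}\right) = \frac{2530}{81163}$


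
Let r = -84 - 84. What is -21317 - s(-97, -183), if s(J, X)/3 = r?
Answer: -20813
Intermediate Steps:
r = -168
s(J, X) = -504 (s(J, X) = 3*(-168) = -504)
-21317 - s(-97, -183) = -21317 - 1*(-504) = -21317 + 504 = -20813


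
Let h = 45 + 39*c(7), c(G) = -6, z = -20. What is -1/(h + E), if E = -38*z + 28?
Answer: -1/599 ≈ -0.0016694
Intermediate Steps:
h = -189 (h = 45 + 39*(-6) = 45 - 234 = -189)
E = 788 (E = -38*(-20) + 28 = 760 + 28 = 788)
-1/(h + E) = -1/(-189 + 788) = -1/599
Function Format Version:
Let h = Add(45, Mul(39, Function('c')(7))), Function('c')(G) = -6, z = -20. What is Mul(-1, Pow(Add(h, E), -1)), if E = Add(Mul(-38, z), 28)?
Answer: Rational(-1, 599) ≈ -0.0016694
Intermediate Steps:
h = -189 (h = Add(45, Mul(39, -6)) = Add(45, -234) = -189)
E = 788 (E = Add(Mul(-38, -20), 28) = Add(760, 28) = 788)
Mul(-1, Pow(Add(h, E), -1)) = Mul(-1, Pow(Add(-189, 788), -1)) = Mul(-1, Pow(599, -1)) = Mul(-1, Rational(1, 599)) = Rational(-1, 599)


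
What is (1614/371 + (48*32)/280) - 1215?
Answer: -2235579/1855 ≈ -1205.2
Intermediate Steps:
(1614/371 + (48*32)/280) - 1215 = (1614*(1/371) + 1536*(1/280)) - 1215 = (1614/371 + 192/35) - 1215 = 18246/1855 - 1215 = -2235579/1855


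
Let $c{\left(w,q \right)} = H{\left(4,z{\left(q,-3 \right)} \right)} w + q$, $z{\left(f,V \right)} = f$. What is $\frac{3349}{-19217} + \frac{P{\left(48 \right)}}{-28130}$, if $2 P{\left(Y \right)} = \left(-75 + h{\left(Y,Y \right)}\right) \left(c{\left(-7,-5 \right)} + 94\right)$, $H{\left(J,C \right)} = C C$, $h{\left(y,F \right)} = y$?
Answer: $- \frac{116518307}{540574210} \approx -0.21555$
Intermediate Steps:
$H{\left(J,C \right)} = C^{2}$
$c{\left(w,q \right)} = q + w q^{2}$ ($c{\left(w,q \right)} = q^{2} w + q = w q^{2} + q = q + w q^{2}$)
$P{\left(Y \right)} = 3225 - 43 Y$ ($P{\left(Y \right)} = \frac{\left(-75 + Y\right) \left(- 5 \left(1 - -35\right) + 94\right)}{2} = \frac{\left(-75 + Y\right) \left(- 5 \left(1 + 35\right) + 94\right)}{2} = \frac{\left(-75 + Y\right) \left(\left(-5\right) 36 + 94\right)}{2} = \frac{\left(-75 + Y\right) \left(-180 + 94\right)}{2} = \frac{\left(-75 + Y\right) \left(-86\right)}{2} = \frac{6450 - 86 Y}{2} = 3225 - 43 Y$)
$\frac{3349}{-19217} + \frac{P{\left(48 \right)}}{-28130} = \frac{3349}{-19217} + \frac{3225 - 2064}{-28130} = 3349 \left(- \frac{1}{19217}\right) + \left(3225 - 2064\right) \left(- \frac{1}{28130}\right) = - \frac{3349}{19217} + 1161 \left(- \frac{1}{28130}\right) = - \frac{3349}{19217} - \frac{1161}{28130} = - \frac{116518307}{540574210}$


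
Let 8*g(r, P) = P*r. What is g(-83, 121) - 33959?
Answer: -281715/8 ≈ -35214.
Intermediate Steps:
g(r, P) = P*r/8 (g(r, P) = (P*r)/8 = P*r/8)
g(-83, 121) - 33959 = (1/8)*121*(-83) - 33959 = -10043/8 - 33959 = -281715/8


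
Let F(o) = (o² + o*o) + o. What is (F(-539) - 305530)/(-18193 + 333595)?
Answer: 274973/315402 ≈ 0.87182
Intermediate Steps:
F(o) = o + 2*o² (F(o) = (o² + o²) + o = 2*o² + o = o + 2*o²)
(F(-539) - 305530)/(-18193 + 333595) = (-539*(1 + 2*(-539)) - 305530)/(-18193 + 333595) = (-539*(1 - 1078) - 305530)/315402 = (-539*(-1077) - 305530)*(1/315402) = (580503 - 305530)*(1/315402) = 274973*(1/315402) = 274973/315402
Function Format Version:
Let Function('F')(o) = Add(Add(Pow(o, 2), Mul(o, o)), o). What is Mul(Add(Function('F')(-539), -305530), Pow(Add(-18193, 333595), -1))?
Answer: Rational(274973, 315402) ≈ 0.87182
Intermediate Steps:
Function('F')(o) = Add(o, Mul(2, Pow(o, 2))) (Function('F')(o) = Add(Add(Pow(o, 2), Pow(o, 2)), o) = Add(Mul(2, Pow(o, 2)), o) = Add(o, Mul(2, Pow(o, 2))))
Mul(Add(Function('F')(-539), -305530), Pow(Add(-18193, 333595), -1)) = Mul(Add(Mul(-539, Add(1, Mul(2, -539))), -305530), Pow(Add(-18193, 333595), -1)) = Mul(Add(Mul(-539, Add(1, -1078)), -305530), Pow(315402, -1)) = Mul(Add(Mul(-539, -1077), -305530), Rational(1, 315402)) = Mul(Add(580503, -305530), Rational(1, 315402)) = Mul(274973, Rational(1, 315402)) = Rational(274973, 315402)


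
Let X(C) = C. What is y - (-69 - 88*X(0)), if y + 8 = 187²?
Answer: 35030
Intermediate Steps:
y = 34961 (y = -8 + 187² = -8 + 34969 = 34961)
y - (-69 - 88*X(0)) = 34961 - (-69 - 88*0) = 34961 - (-69 + 0) = 34961 - 1*(-69) = 34961 + 69 = 35030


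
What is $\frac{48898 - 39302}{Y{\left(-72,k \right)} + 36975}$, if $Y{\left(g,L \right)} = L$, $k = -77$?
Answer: $\frac{4798}{18449} \approx 0.26007$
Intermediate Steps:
$\frac{48898 - 39302}{Y{\left(-72,k \right)} + 36975} = \frac{48898 - 39302}{-77 + 36975} = \frac{9596}{36898} = 9596 \cdot \frac{1}{36898} = \frac{4798}{18449}$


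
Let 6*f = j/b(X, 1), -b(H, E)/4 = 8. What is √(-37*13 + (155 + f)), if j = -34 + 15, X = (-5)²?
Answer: 7*I*√3831/24 ≈ 18.053*I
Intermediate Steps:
X = 25
b(H, E) = -32 (b(H, E) = -4*8 = -32)
j = -19
f = 19/192 (f = (-19/(-32))/6 = (-19*(-1/32))/6 = (⅙)*(19/32) = 19/192 ≈ 0.098958)
√(-37*13 + (155 + f)) = √(-37*13 + (155 + 19/192)) = √(-481 + 29779/192) = √(-62573/192) = 7*I*√3831/24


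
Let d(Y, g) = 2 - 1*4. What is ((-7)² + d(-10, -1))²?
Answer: 2209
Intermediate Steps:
d(Y, g) = -2 (d(Y, g) = 2 - 4 = -2)
((-7)² + d(-10, -1))² = ((-7)² - 2)² = (49 - 2)² = 47² = 2209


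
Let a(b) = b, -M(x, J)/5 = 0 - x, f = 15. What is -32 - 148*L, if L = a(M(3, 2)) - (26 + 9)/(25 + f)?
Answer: -4245/2 ≈ -2122.5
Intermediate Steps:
M(x, J) = 5*x (M(x, J) = -5*(0 - x) = -(-5)*x = 5*x)
L = 113/8 (L = 5*3 - (26 + 9)/(25 + 15) = 15 - 35/40 = 15 - 1*7/8 = 15 - 7/8 = 113/8 ≈ 14.125)
-32 - 148*L = -32 - 148*113/8 = -32 - 4181/2 = -4245/2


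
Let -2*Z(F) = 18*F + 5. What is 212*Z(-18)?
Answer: 33814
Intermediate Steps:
Z(F) = -5/2 - 9*F (Z(F) = -(18*F + 5)/2 = -(5 + 18*F)/2 = -5/2 - 9*F)
212*Z(-18) = 212*(-5/2 - 9*(-18)) = 212*(-5/2 + 162) = 212*(319/2) = 33814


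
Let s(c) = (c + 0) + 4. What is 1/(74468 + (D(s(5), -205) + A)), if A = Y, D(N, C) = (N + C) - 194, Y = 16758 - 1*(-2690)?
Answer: 1/93526 ≈ 1.0692e-5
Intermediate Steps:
Y = 19448 (Y = 16758 + 2690 = 19448)
s(c) = 4 + c (s(c) = c + 4 = 4 + c)
D(N, C) = -194 + C + N (D(N, C) = (C + N) - 194 = -194 + C + N)
A = 19448
1/(74468 + (D(s(5), -205) + A)) = 1/(74468 + ((-194 - 205 + (4 + 5)) + 19448)) = 1/(74468 + ((-194 - 205 + 9) + 19448)) = 1/(74468 + (-390 + 19448)) = 1/(74468 + 19058) = 1/93526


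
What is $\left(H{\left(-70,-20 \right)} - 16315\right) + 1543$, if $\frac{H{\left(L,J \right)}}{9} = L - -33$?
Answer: $-15105$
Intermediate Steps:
$H{\left(L,J \right)} = 297 + 9 L$ ($H{\left(L,J \right)} = 9 \left(L - -33\right) = 9 \left(L + 33\right) = 9 \left(33 + L\right) = 297 + 9 L$)
$\left(H{\left(-70,-20 \right)} - 16315\right) + 1543 = \left(\left(297 + 9 \left(-70\right)\right) - 16315\right) + 1543 = \left(\left(297 - 630\right) - 16315\right) + 1543 = \left(-333 - 16315\right) + 1543 = -16648 + 1543 = -15105$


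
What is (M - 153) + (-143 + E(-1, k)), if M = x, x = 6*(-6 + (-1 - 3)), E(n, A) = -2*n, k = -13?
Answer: -354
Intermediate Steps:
x = -60 (x = 6*(-6 - 4) = 6*(-10) = -60)
M = -60
(M - 153) + (-143 + E(-1, k)) = (-60 - 153) + (-143 - 2*(-1)) = -213 + (-143 + 2) = -213 - 141 = -354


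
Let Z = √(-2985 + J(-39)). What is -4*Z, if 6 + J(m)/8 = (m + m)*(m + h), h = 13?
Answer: -4*√13191 ≈ -459.41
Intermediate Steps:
J(m) = -48 + 16*m*(13 + m) (J(m) = -48 + 8*((m + m)*(m + 13)) = -48 + 8*((2*m)*(13 + m)) = -48 + 8*(2*m*(13 + m)) = -48 + 16*m*(13 + m))
Z = √13191 (Z = √(-2985 + (-48 + 16*(-39)² + 208*(-39))) = √(-2985 + (-48 + 16*1521 - 8112)) = √(-2985 + (-48 + 24336 - 8112)) = √(-2985 + 16176) = √13191 ≈ 114.85)
-4*Z = -4*√13191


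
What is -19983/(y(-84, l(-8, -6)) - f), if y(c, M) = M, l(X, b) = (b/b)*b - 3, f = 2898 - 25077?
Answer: -6661/7390 ≈ -0.90135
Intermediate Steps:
f = -22179
l(X, b) = -3 + b (l(X, b) = 1*b - 3 = b - 3 = -3 + b)
-19983/(y(-84, l(-8, -6)) - f) = -19983/((-3 - 6) - 1*(-22179)) = -19983/(-9 + 22179) = -19983/22170 = -19983*1/22170 = -6661/7390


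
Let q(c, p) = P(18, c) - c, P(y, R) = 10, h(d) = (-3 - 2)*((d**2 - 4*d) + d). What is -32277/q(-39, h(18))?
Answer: -4611/7 ≈ -658.71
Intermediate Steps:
h(d) = -5*d**2 + 15*d (h(d) = -5*(d**2 - 3*d) = -5*d**2 + 15*d)
q(c, p) = 10 - c
-32277/q(-39, h(18)) = -32277/(10 - 1*(-39)) = -32277/(10 + 39) = -32277/49 = -32277*1/49 = -4611/7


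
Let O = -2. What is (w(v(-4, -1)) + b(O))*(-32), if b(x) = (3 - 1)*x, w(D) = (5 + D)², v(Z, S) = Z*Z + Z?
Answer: -9120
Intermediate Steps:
v(Z, S) = Z + Z² (v(Z, S) = Z² + Z = Z + Z²)
b(x) = 2*x
(w(v(-4, -1)) + b(O))*(-32) = ((5 - 4*(1 - 4))² + 2*(-2))*(-32) = ((5 - 4*(-3))² - 4)*(-32) = ((5 + 12)² - 4)*(-32) = (17² - 4)*(-32) = (289 - 4)*(-32) = 285*(-32) = -9120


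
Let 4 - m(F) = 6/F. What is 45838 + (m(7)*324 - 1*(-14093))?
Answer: 426645/7 ≈ 60949.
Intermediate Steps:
m(F) = 4 - 6/F
45838 + (m(7)*324 - 1*(-14093)) = 45838 + ((4 - 6/7)*324 - 1*(-14093)) = 45838 + ((4 - 6*⅐)*324 + 14093) = 45838 + ((4 - 6/7)*324 + 14093) = 45838 + ((22/7)*324 + 14093) = 45838 + (7128/7 + 14093) = 45838 + 105779/7 = 426645/7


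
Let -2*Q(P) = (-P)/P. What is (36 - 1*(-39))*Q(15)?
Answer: 75/2 ≈ 37.500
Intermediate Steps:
Q(P) = ½ (Q(P) = -(-P)/(2*P) = -½*(-1) = ½)
(36 - 1*(-39))*Q(15) = (36 - 1*(-39))*(½) = (36 + 39)*(½) = 75*(½) = 75/2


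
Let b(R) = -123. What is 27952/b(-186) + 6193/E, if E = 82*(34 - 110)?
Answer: -4267283/18696 ≈ -228.25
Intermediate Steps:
E = -6232 (E = 82*(-76) = -6232)
27952/b(-186) + 6193/E = 27952/(-123) + 6193/(-6232) = 27952*(-1/123) + 6193*(-1/6232) = -27952/123 - 6193/6232 = -4267283/18696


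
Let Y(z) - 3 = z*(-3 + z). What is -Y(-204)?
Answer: -42231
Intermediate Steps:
Y(z) = 3 + z*(-3 + z)
-Y(-204) = -(3 + (-204)**2 - 3*(-204)) = -(3 + 41616 + 612) = -1*42231 = -42231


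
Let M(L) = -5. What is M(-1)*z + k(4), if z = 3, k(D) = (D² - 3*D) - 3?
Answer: -14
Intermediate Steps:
k(D) = -3 + D² - 3*D
M(-1)*z + k(4) = -5*3 + (-3 + 4² - 3*4) = -15 + (-3 + 16 - 12) = -15 + 1 = -14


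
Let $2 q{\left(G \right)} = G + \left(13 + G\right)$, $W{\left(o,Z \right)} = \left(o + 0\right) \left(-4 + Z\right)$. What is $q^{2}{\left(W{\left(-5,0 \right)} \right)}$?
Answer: $\frac{2809}{4} \approx 702.25$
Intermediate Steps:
$W{\left(o,Z \right)} = o \left(-4 + Z\right)$
$q{\left(G \right)} = \frac{13}{2} + G$ ($q{\left(G \right)} = \frac{G + \left(13 + G\right)}{2} = \frac{13 + 2 G}{2} = \frac{13}{2} + G$)
$q^{2}{\left(W{\left(-5,0 \right)} \right)} = \left(\frac{13}{2} - 5 \left(-4 + 0\right)\right)^{2} = \left(\frac{13}{2} - -20\right)^{2} = \left(\frac{13}{2} + 20\right)^{2} = \left(\frac{53}{2}\right)^{2} = \frac{2809}{4}$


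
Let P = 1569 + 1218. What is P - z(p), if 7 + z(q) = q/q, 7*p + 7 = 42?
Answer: 2793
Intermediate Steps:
p = 5 (p = -1 + (1/7)*42 = -1 + 6 = 5)
P = 2787
z(q) = -6 (z(q) = -7 + q/q = -7 + 1 = -6)
P - z(p) = 2787 - 1*(-6) = 2787 + 6 = 2793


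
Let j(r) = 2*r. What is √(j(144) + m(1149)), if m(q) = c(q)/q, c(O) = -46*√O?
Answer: √(380217888 - 52854*√1149)/1149 ≈ 16.931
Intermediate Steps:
m(q) = -46/√q (m(q) = (-46*√q)/q = -46/√q)
√(j(144) + m(1149)) = √(2*144 - 46*√1149/1149) = √(288 - 46*√1149/1149)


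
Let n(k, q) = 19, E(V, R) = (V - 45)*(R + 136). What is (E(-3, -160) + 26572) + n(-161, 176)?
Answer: 27743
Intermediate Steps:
E(V, R) = (-45 + V)*(136 + R)
(E(-3, -160) + 26572) + n(-161, 176) = ((-6120 - 45*(-160) + 136*(-3) - 160*(-3)) + 26572) + 19 = ((-6120 + 7200 - 408 + 480) + 26572) + 19 = (1152 + 26572) + 19 = 27724 + 19 = 27743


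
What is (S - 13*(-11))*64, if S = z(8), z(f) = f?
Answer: 9664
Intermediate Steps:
S = 8
(S - 13*(-11))*64 = (8 - 13*(-11))*64 = (8 + 143)*64 = 151*64 = 9664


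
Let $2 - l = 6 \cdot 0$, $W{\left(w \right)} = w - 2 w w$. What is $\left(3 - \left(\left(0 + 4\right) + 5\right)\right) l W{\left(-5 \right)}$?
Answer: $660$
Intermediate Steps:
$W{\left(w \right)} = w - 2 w^{2}$
$l = 2$ ($l = 2 - 6 \cdot 0 = 2 - 0 = 2 + 0 = 2$)
$\left(3 - \left(\left(0 + 4\right) + 5\right)\right) l W{\left(-5 \right)} = \left(3 - \left(\left(0 + 4\right) + 5\right)\right) 2 \left(- 5 \left(1 - -10\right)\right) = \left(3 - \left(4 + 5\right)\right) 2 \left(- 5 \left(1 + 10\right)\right) = \left(3 - 9\right) 2 \left(\left(-5\right) 11\right) = \left(3 - 9\right) 2 \left(-55\right) = \left(-6\right) 2 \left(-55\right) = \left(-12\right) \left(-55\right) = 660$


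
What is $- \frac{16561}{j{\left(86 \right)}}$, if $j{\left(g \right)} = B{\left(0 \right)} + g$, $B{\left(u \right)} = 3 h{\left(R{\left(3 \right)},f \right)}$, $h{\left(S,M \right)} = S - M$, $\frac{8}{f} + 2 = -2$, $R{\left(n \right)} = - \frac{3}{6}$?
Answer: $- \frac{33122}{181} \approx -182.99$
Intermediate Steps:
$R{\left(n \right)} = - \frac{1}{2}$ ($R{\left(n \right)} = \left(-3\right) \frac{1}{6} = - \frac{1}{2}$)
$f = -2$ ($f = \frac{8}{-2 - 2} = \frac{8}{-4} = 8 \left(- \frac{1}{4}\right) = -2$)
$B{\left(u \right)} = \frac{9}{2}$ ($B{\left(u \right)} = 3 \left(- \frac{1}{2} - -2\right) = 3 \left(- \frac{1}{2} + 2\right) = 3 \cdot \frac{3}{2} = \frac{9}{2}$)
$j{\left(g \right)} = \frac{9}{2} + g$
$- \frac{16561}{j{\left(86 \right)}} = - \frac{16561}{\frac{9}{2} + 86} = - \frac{16561}{\frac{181}{2}} = \left(-16561\right) \frac{2}{181} = - \frac{33122}{181}$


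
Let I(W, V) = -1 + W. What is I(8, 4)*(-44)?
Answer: -308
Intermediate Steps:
I(8, 4)*(-44) = (-1 + 8)*(-44) = 7*(-44) = -308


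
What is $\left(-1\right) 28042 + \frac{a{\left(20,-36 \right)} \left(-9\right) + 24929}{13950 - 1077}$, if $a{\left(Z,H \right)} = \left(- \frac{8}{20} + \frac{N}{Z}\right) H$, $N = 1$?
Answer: $- \frac{1804799252}{64365} \approx -28040.0$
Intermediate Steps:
$a{\left(Z,H \right)} = H \left(- \frac{2}{5} + \frac{1}{Z}\right)$ ($a{\left(Z,H \right)} = \left(- \frac{8}{20} + 1 \frac{1}{Z}\right) H = \left(\left(-8\right) \frac{1}{20} + \frac{1}{Z}\right) H = \left(- \frac{2}{5} + \frac{1}{Z}\right) H = H \left(- \frac{2}{5} + \frac{1}{Z}\right)$)
$\left(-1\right) 28042 + \frac{a{\left(20,-36 \right)} \left(-9\right) + 24929}{13950 - 1077} = \left(-1\right) 28042 + \frac{\left(\left(- \frac{2}{5}\right) \left(-36\right) - \frac{36}{20}\right) \left(-9\right) + 24929}{13950 - 1077} = -28042 + \frac{\left(\frac{72}{5} - \frac{9}{5}\right) \left(-9\right) + 24929}{12873} = -28042 + \left(\left(\frac{72}{5} - \frac{9}{5}\right) \left(-9\right) + 24929\right) \frac{1}{12873} = -28042 + \left(\frac{63}{5} \left(-9\right) + 24929\right) \frac{1}{12873} = -28042 + \left(- \frac{567}{5} + 24929\right) \frac{1}{12873} = -28042 + \frac{124078}{5} \cdot \frac{1}{12873} = -28042 + \frac{124078}{64365} = - \frac{1804799252}{64365}$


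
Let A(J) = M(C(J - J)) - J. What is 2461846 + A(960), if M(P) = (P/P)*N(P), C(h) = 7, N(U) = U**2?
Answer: 2460935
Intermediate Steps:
M(P) = P**2 (M(P) = (P/P)*P**2 = 1*P**2 = P**2)
A(J) = 49 - J (A(J) = 7**2 - J = 49 - J)
2461846 + A(960) = 2461846 + (49 - 1*960) = 2461846 + (49 - 960) = 2461846 - 911 = 2460935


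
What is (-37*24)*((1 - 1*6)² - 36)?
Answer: 9768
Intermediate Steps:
(-37*24)*((1 - 1*6)² - 36) = -888*((1 - 6)² - 36) = -888*((-5)² - 36) = -888*(25 - 36) = -888*(-11) = 9768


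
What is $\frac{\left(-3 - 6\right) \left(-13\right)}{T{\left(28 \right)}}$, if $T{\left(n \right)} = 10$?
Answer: $\frac{117}{10} \approx 11.7$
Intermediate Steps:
$\frac{\left(-3 - 6\right) \left(-13\right)}{T{\left(28 \right)}} = \frac{\left(-3 - 6\right) \left(-13\right)}{10} = \left(-9\right) \left(-13\right) \frac{1}{10} = 117 \cdot \frac{1}{10} = \frac{117}{10}$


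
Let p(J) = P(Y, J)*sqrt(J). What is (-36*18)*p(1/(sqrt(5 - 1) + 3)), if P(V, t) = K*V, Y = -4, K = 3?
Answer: 7776*sqrt(5)/5 ≈ 3477.5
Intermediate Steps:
P(V, t) = 3*V
p(J) = -12*sqrt(J) (p(J) = (3*(-4))*sqrt(J) = -12*sqrt(J))
(-36*18)*p(1/(sqrt(5 - 1) + 3)) = (-36*18)*(-12/sqrt(sqrt(5 - 1) + 3)) = -(-7776)*sqrt(1/(sqrt(4) + 3)) = -(-7776)*sqrt(1/(2 + 3)) = -(-7776)*sqrt(1/5) = -(-7776)*sqrt(5)/5 = 7776*sqrt(5)/5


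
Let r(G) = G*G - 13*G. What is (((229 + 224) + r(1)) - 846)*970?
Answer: -392850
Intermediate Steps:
r(G) = G**2 - 13*G
(((229 + 224) + r(1)) - 846)*970 = (((229 + 224) + 1*(-13 + 1)) - 846)*970 = ((453 + 1*(-12)) - 846)*970 = ((453 - 12) - 846)*970 = (441 - 846)*970 = -405*970 = -392850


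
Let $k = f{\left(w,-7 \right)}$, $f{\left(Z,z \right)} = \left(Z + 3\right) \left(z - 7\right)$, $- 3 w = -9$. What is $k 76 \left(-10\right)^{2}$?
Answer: $-638400$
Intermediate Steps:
$w = 3$ ($w = \left(- \frac{1}{3}\right) \left(-9\right) = 3$)
$f{\left(Z,z \right)} = \left(-7 + z\right) \left(3 + Z\right)$ ($f{\left(Z,z \right)} = \left(3 + Z\right) \left(-7 + z\right) = \left(-7 + z\right) \left(3 + Z\right)$)
$k = -84$ ($k = -21 - 21 + 3 \left(-7\right) + 3 \left(-7\right) = -21 - 21 - 21 - 21 = -84$)
$k 76 \left(-10\right)^{2} = \left(-84\right) 76 \left(-10\right)^{2} = \left(-6384\right) 100 = -638400$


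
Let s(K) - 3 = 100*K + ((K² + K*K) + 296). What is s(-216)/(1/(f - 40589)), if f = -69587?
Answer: -7933883936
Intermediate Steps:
s(K) = 299 + 2*K² + 100*K (s(K) = 3 + (100*K + ((K² + K*K) + 296)) = 3 + (100*K + ((K² + K²) + 296)) = 3 + (100*K + (2*K² + 296)) = 3 + (100*K + (296 + 2*K²)) = 3 + (296 + 2*K² + 100*K) = 299 + 2*K² + 100*K)
s(-216)/(1/(f - 40589)) = (299 + 2*(-216)² + 100*(-216))/(1/(-69587 - 40589)) = (299 + 2*46656 - 21600)/(1/(-110176)) = (299 + 93312 - 21600)/(-1/110176) = 72011*(-110176) = -7933883936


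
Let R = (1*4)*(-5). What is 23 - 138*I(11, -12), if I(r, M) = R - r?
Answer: 4301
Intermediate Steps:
R = -20 (R = 4*(-5) = -20)
I(r, M) = -20 - r
23 - 138*I(11, -12) = 23 - 138*(-20 - 1*11) = 23 - 138*(-20 - 11) = 23 - 138*(-31) = 23 + 4278 = 4301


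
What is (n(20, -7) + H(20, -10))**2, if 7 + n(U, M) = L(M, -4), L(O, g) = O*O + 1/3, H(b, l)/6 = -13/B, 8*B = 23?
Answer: 1100401/4761 ≈ 231.13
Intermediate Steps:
B = 23/8 (B = (1/8)*23 = 23/8 ≈ 2.8750)
H(b, l) = -624/23 (H(b, l) = 6*(-13/23/8) = 6*(-13*8/23) = 6*(-104/23) = -624/23)
L(O, g) = 1/3 + O**2 (L(O, g) = O**2 + 1/3 = 1/3 + O**2)
n(U, M) = -20/3 + M**2 (n(U, M) = -7 + (1/3 + M**2) = -20/3 + M**2)
(n(20, -7) + H(20, -10))**2 = ((-20/3 + (-7)**2) - 624/23)**2 = ((-20/3 + 49) - 624/23)**2 = (127/3 - 624/23)**2 = (1049/69)**2 = 1100401/4761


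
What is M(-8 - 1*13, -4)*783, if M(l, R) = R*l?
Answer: 65772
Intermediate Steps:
M(-8 - 1*13, -4)*783 = -4*(-8 - 1*13)*783 = -4*(-8 - 13)*783 = -4*(-21)*783 = 84*783 = 65772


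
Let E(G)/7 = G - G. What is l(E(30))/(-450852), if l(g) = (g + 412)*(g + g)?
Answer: 0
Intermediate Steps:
E(G) = 0 (E(G) = 7*(G - G) = 7*0 = 0)
l(g) = 2*g*(412 + g) (l(g) = (412 + g)*(2*g) = 2*g*(412 + g))
l(E(30))/(-450852) = (2*0*(412 + 0))/(-450852) = (2*0*412)*(-1/450852) = 0*(-1/450852) = 0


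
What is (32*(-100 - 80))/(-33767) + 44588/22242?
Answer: 816858458/375522807 ≈ 2.1753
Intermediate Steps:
(32*(-100 - 80))/(-33767) + 44588/22242 = (32*(-180))*(-1/33767) + 44588*(1/22242) = -5760*(-1/33767) + 22294/11121 = 5760/33767 + 22294/11121 = 816858458/375522807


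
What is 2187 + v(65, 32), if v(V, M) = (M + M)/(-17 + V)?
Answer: 6565/3 ≈ 2188.3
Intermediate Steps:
v(V, M) = 2*M/(-17 + V) (v(V, M) = (2*M)/(-17 + V) = 2*M/(-17 + V))
2187 + v(65, 32) = 2187 + 2*32/(-17 + 65) = 2187 + 2*32/48 = 2187 + 2*32*(1/48) = 2187 + 4/3 = 6565/3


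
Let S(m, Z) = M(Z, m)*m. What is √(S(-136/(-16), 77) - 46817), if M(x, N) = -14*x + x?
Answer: I*√221302/2 ≈ 235.21*I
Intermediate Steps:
M(x, N) = -13*x
S(m, Z) = -13*Z*m (S(m, Z) = (-13*Z)*m = -13*Z*m)
√(S(-136/(-16), 77) - 46817) = √(-13*77*(-136/(-16)) - 46817) = √(-13*77*(-136*(-1/16)) - 46817) = √(-13*77*17/2 - 46817) = √(-17017/2 - 46817) = √(-110651/2) = I*√221302/2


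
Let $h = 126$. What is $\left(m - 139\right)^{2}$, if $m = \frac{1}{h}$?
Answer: $\frac{306705169}{15876} \approx 19319.0$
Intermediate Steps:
$m = \frac{1}{126} \approx 0.0079365$
$\left(m - 139\right)^{2} = \left(\frac{1}{126} - 139\right)^{2} = \left(- \frac{17513}{126}\right)^{2} = \frac{306705169}{15876}$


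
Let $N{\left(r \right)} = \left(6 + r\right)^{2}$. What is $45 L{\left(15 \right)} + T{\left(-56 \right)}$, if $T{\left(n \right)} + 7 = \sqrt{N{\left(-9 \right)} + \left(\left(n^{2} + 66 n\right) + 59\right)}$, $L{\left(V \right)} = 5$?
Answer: $218 + 2 i \sqrt{123} \approx 218.0 + 22.181 i$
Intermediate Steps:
$T{\left(n \right)} = -7 + \sqrt{68 + n^{2} + 66 n}$ ($T{\left(n \right)} = -7 + \sqrt{\left(6 - 9\right)^{2} + \left(\left(n^{2} + 66 n\right) + 59\right)} = -7 + \sqrt{\left(-3\right)^{2} + \left(59 + n^{2} + 66 n\right)} = -7 + \sqrt{9 + \left(59 + n^{2} + 66 n\right)} = -7 + \sqrt{68 + n^{2} + 66 n}$)
$45 L{\left(15 \right)} + T{\left(-56 \right)} = 45 \cdot 5 - \left(7 - \sqrt{68 + \left(-56\right)^{2} + 66 \left(-56\right)}\right) = 225 - \left(7 - \sqrt{68 + 3136 - 3696}\right) = 225 - \left(7 - \sqrt{-492}\right) = 225 - \left(7 - 2 i \sqrt{123}\right) = 218 + 2 i \sqrt{123}$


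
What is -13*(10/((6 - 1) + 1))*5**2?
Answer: -1625/3 ≈ -541.67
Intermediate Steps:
-13*(10/((6 - 1) + 1))*5**2 = -13*(10/(5 + 1))*25 = -13*(10/6)*25 = -13*(10*(1/6))*25 = -13*(5/3)*25 = -65*25/3 = -1*1625/3 = -1625/3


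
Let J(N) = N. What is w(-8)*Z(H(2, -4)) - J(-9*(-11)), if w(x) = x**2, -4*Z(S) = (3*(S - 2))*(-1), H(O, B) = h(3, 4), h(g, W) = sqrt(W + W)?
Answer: -195 + 96*sqrt(2) ≈ -59.235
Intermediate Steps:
h(g, W) = sqrt(2)*sqrt(W) (h(g, W) = sqrt(2*W) = sqrt(2)*sqrt(W))
H(O, B) = 2*sqrt(2) (H(O, B) = sqrt(2)*sqrt(4) = sqrt(2)*2 = 2*sqrt(2))
Z(S) = -3/2 + 3*S/4 (Z(S) = -3*(S - 2)*(-1)/4 = -3*(-2 + S)*(-1)/4 = -(-6 + 3*S)*(-1)/4 = -(6 - 3*S)/4 = -3/2 + 3*S/4)
w(-8)*Z(H(2, -4)) - J(-9*(-11)) = (-8)**2*(-3/2 + 3*(2*sqrt(2))/4) - (-9)*(-11) = 64*(-3/2 + 3*sqrt(2)/2) - 1*99 = (-96 + 96*sqrt(2)) - 99 = -195 + 96*sqrt(2)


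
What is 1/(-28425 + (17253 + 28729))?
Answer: 1/17557 ≈ 5.6957e-5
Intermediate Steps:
1/(-28425 + (17253 + 28729)) = 1/(-28425 + 45982) = 1/17557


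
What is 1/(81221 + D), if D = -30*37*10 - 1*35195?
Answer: 1/34926 ≈ 2.8632e-5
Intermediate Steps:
D = -46295 (D = -1110*10 - 35195 = -11100 - 35195 = -46295)
1/(81221 + D) = 1/(81221 - 46295) = 1/34926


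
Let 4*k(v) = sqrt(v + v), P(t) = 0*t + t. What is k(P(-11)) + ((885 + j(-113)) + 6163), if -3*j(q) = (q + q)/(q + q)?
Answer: 21143/3 + I*sqrt(22)/4 ≈ 7047.7 + 1.1726*I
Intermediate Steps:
j(q) = -1/3 (j(q) = -(q + q)/(3*(q + q)) = -2*q/(3*(2*q)) = -2*q*1/(2*q)/3 = -1/3*1 = -1/3)
P(t) = t (P(t) = 0 + t = t)
k(v) = sqrt(2)*sqrt(v)/4 (k(v) = sqrt(v + v)/4 = sqrt(2*v)/4 = (sqrt(2)*sqrt(v))/4 = sqrt(2)*sqrt(v)/4)
k(P(-11)) + ((885 + j(-113)) + 6163) = sqrt(2)*sqrt(-11)/4 + ((885 - 1/3) + 6163) = sqrt(2)*(I*sqrt(11))/4 + (2654/3 + 6163) = I*sqrt(22)/4 + 21143/3 = 21143/3 + I*sqrt(22)/4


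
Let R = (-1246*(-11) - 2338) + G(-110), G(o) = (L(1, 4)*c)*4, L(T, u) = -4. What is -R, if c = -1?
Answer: -11384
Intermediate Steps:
G(o) = 16 (G(o) = -4*(-1)*4 = 4*4 = 16)
R = 11384 (R = (-1246*(-11) - 2338) + 16 = (13706 - 2338) + 16 = 11368 + 16 = 11384)
-R = -1*11384 = -11384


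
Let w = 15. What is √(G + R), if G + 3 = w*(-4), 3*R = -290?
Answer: I*√1437/3 ≈ 12.636*I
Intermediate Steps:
R = -290/3 (R = (⅓)*(-290) = -290/3 ≈ -96.667)
G = -63 (G = -3 + 15*(-4) = -3 - 60 = -63)
√(G + R) = √(-63 - 290/3) = √(-479/3) = I*√1437/3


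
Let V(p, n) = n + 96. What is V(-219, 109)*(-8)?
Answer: -1640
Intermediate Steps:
V(p, n) = 96 + n
V(-219, 109)*(-8) = (96 + 109)*(-8) = 205*(-8) = -1640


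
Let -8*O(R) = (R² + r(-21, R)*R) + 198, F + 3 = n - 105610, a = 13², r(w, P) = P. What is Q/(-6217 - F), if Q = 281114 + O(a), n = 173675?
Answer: -273949/74279 ≈ -3.6881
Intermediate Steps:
a = 169
F = 68062 (F = -3 + (173675 - 105610) = -3 + 68065 = 68062)
O(R) = -99/4 - R²/4 (O(R) = -((R² + R*R) + 198)/8 = -((R² + R²) + 198)/8 = -(2*R² + 198)/8 = -(198 + 2*R²)/8 = -99/4 - R²/4)
Q = 273949 (Q = 281114 + (-99/4 - ¼*169²) = 281114 + (-99/4 - ¼*28561) = 281114 + (-99/4 - 28561/4) = 281114 - 7165 = 273949)
Q/(-6217 - F) = 273949/(-6217 - 1*68062) = 273949/(-6217 - 68062) = 273949/(-74279) = 273949*(-1/74279) = -273949/74279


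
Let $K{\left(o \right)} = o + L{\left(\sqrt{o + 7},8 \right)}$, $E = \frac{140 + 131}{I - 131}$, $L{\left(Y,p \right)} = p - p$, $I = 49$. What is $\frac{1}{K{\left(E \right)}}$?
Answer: $- \frac{82}{271} \approx -0.30258$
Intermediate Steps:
$L{\left(Y,p \right)} = 0$
$E = - \frac{271}{82}$ ($E = \frac{140 + 131}{49 - 131} = \frac{271}{-82} = 271 \left(- \frac{1}{82}\right) = - \frac{271}{82} \approx -3.3049$)
$K{\left(o \right)} = o$ ($K{\left(o \right)} = o + 0 = o$)
$\frac{1}{K{\left(E \right)}} = \frac{1}{- \frac{271}{82}} = - \frac{82}{271}$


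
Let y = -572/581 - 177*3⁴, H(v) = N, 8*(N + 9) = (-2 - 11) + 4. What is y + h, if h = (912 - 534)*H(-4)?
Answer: -42216005/2324 ≈ -18165.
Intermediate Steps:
N = -81/8 (N = -9 + ((-2 - 11) + 4)/8 = -9 + (-13 + 4)/8 = -9 + (⅛)*(-9) = -9 - 9/8 = -81/8 ≈ -10.125)
H(v) = -81/8
h = -15309/4 (h = (912 - 534)*(-81/8) = 378*(-81/8) = -15309/4 ≈ -3827.3)
y = -8330369/581 (y = -572*1/581 - 177*81 = -572/581 - 14337 = -8330369/581 ≈ -14338.)
y + h = -8330369/581 - 15309/4 = -42216005/2324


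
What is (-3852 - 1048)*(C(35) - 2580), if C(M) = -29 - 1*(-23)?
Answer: 12671400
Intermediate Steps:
C(M) = -6 (C(M) = -29 + 23 = -6)
(-3852 - 1048)*(C(35) - 2580) = (-3852 - 1048)*(-6 - 2580) = -4900*(-2586) = 12671400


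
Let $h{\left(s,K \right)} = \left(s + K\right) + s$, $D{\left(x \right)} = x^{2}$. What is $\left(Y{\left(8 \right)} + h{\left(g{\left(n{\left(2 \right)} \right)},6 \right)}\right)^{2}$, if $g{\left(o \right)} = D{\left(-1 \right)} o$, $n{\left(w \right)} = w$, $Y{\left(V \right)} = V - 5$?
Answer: $169$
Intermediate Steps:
$Y{\left(V \right)} = -5 + V$
$g{\left(o \right)} = o$ ($g{\left(o \right)} = \left(-1\right)^{2} o = 1 o = o$)
$h{\left(s,K \right)} = K + 2 s$ ($h{\left(s,K \right)} = \left(K + s\right) + s = K + 2 s$)
$\left(Y{\left(8 \right)} + h{\left(g{\left(n{\left(2 \right)} \right)},6 \right)}\right)^{2} = \left(\left(-5 + 8\right) + \left(6 + 2 \cdot 2\right)\right)^{2} = \left(3 + \left(6 + 4\right)\right)^{2} = \left(3 + 10\right)^{2} = 13^{2} = 169$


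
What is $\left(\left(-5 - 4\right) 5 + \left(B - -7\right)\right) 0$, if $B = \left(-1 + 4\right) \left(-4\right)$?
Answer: $0$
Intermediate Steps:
$B = -12$ ($B = 3 \left(-4\right) = -12$)
$\left(\left(-5 - 4\right) 5 + \left(B - -7\right)\right) 0 = \left(\left(-5 - 4\right) 5 - 5\right) 0 = \left(\left(-9\right) 5 + \left(-12 + 7\right)\right) 0 = \left(-45 - 5\right) 0 = \left(-50\right) 0 = 0$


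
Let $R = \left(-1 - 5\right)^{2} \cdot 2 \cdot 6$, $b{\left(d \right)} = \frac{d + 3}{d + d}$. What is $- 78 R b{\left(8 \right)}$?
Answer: $-23166$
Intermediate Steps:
$b{\left(d \right)} = \frac{3 + d}{2 d}$
$R = 432$ ($R = \left(-6\right)^{2} \cdot 2 \cdot 6 = 36 \cdot 2 \cdot 6 = 72 \cdot 6 = 432$)
$- 78 R b{\left(8 \right)} = \left(-78\right) 432 \frac{3 + 8}{2 \cdot 8} = - 33696 \cdot \frac{1}{2} \cdot \frac{1}{8} \cdot 11 = \left(-33696\right) \frac{11}{16} = -23166$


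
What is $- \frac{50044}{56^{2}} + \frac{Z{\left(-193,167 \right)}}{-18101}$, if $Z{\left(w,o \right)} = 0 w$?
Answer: $- \frac{12511}{784} \approx -15.958$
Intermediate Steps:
$Z{\left(w,o \right)} = 0$
$- \frac{50044}{56^{2}} + \frac{Z{\left(-193,167 \right)}}{-18101} = - \frac{50044}{56^{2}} + \frac{0}{-18101} = - \frac{50044}{3136} + 0 \left(- \frac{1}{18101}\right) = \left(-50044\right) \frac{1}{3136} + 0 = - \frac{12511}{784} + 0 = - \frac{12511}{784}$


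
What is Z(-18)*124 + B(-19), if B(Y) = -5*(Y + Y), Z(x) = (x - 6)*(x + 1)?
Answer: 50782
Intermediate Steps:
Z(x) = (1 + x)*(-6 + x) (Z(x) = (-6 + x)*(1 + x) = (1 + x)*(-6 + x))
B(Y) = -10*Y
Z(-18)*124 + B(-19) = (-6 + (-18)² - 5*(-18))*124 - 10*(-19) = (-6 + 324 + 90)*124 + 190 = 408*124 + 190 = 50592 + 190 = 50782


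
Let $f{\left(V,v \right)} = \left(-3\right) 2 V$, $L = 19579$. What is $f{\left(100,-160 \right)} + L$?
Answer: $18979$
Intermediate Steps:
$f{\left(V,v \right)} = - 6 V$
$f{\left(100,-160 \right)} + L = \left(-6\right) 100 + 19579 = -600 + 19579 = 18979$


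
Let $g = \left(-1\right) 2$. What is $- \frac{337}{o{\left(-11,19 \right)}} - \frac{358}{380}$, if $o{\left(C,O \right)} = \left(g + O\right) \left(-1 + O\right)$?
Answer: $- \frac{29701}{14535} \approx -2.0434$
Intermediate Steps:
$g = -2$
$o{\left(C,O \right)} = \left(-1 + O\right) \left(-2 + O\right)$ ($o{\left(C,O \right)} = \left(-2 + O\right) \left(-1 + O\right) = \left(-1 + O\right) \left(-2 + O\right)$)
$- \frac{337}{o{\left(-11,19 \right)}} - \frac{358}{380} = - \frac{337}{2 + 19^{2} - 57} - \frac{358}{380} = - \frac{337}{2 + 361 - 57} - \frac{179}{190} = - \frac{337}{306} - \frac{179}{190} = - \frac{29701}{14535}$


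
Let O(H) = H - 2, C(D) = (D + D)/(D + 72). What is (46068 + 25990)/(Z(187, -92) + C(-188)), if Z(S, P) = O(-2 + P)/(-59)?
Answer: 8806517/595 ≈ 14801.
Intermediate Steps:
C(D) = 2*D/(72 + D) (C(D) = (2*D)/(72 + D) = 2*D/(72 + D))
O(H) = -2 + H
Z(S, P) = 4/59 - P/59 (Z(S, P) = (-2 + (-2 + P))/(-59) = (-4 + P)*(-1/59) = 4/59 - P/59)
(46068 + 25990)/(Z(187, -92) + C(-188)) = (46068 + 25990)/((4/59 - 1/59*(-92)) + 2*(-188)/(72 - 188)) = 72058/((4/59 + 92/59) + 2*(-188)/(-116)) = 72058/(96/59 + 2*(-188)*(-1/116)) = 72058/(96/59 + 94/29) = 72058/(8330/1711) = 72058*(1711/8330) = 8806517/595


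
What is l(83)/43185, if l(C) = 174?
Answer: 58/14395 ≈ 0.0040292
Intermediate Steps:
l(83)/43185 = 174/43185 = 174*(1/43185) = 58/14395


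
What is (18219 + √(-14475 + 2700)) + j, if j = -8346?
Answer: 9873 + 5*I*√471 ≈ 9873.0 + 108.51*I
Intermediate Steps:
(18219 + √(-14475 + 2700)) + j = (18219 + √(-14475 + 2700)) - 8346 = (18219 + √(-11775)) - 8346 = (18219 + 5*I*√471) - 8346 = 9873 + 5*I*√471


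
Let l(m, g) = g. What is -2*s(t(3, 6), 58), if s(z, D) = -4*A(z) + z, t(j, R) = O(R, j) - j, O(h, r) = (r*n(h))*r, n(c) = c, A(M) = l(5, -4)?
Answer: -134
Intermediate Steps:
A(M) = -4
O(h, r) = h*r² (O(h, r) = (r*h)*r = (h*r)*r = h*r²)
t(j, R) = -j + R*j² (t(j, R) = R*j² - j = -j + R*j²)
s(z, D) = 16 + z (s(z, D) = -4*(-4) + z = 16 + z)
-2*s(t(3, 6), 58) = -2*(16 + 3*(-1 + 6*3)) = -2*(16 + 3*(-1 + 18)) = -2*(16 + 3*17) = -2*(16 + 51) = -2*67 = -134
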